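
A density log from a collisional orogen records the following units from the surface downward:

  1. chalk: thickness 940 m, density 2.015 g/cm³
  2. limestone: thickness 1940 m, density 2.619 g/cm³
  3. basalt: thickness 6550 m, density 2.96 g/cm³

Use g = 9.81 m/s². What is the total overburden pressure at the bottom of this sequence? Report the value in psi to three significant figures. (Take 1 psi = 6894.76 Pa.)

37500 psi

chalk: 2015 kg/m³ × 9.81 m/s² × 940 m = 1.858×10^7 Pa = 2695 psi
limestone: 2619 kg/m³ × 9.81 m/s² × 1940 m = 4.984×10^7 Pa = 7229 psi
basalt: 2960 kg/m³ × 9.81 m/s² × 6550 m = 1.902×10^8 Pa = 27586 psi
Total = 2695 + 7229 + 27586 = 37510 psi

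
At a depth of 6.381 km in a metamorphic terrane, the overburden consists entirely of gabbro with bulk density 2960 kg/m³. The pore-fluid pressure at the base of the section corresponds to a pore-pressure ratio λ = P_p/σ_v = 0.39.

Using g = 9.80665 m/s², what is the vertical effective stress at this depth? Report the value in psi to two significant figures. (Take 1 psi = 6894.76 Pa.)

Overburden (lithostatic) stress σ_v:
gabbro: 2960 kg/m³ × 9.80665 m/s² × 6381 m = 1.852×10^8 Pa = 185.2 MPa
Pore pressure P_p = λ·σ_v = 0.39 × 185.2 MPa = 72.24 MPa
Effective stress σ' = σ_v − P_p = 185.2 − 72.24 = 112.99 MPa = 16387 psi

16000 psi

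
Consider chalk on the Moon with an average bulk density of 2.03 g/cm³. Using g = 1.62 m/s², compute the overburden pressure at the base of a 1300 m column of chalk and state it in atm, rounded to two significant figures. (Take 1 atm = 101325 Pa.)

42 atm

chalk: 2030 kg/m³ × 1.62 m/s² × 1300 m = 4.275×10^6 Pa = 42.19 atm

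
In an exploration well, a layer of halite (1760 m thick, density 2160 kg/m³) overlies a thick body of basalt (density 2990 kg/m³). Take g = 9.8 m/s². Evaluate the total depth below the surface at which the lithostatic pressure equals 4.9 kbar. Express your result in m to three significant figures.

17200 m

Pressure at base of upper layers: 2160×9.8×1760 = 3.726×10^7 Pa = 0.3726 kbar
Remaining pressure to be supplied by basalt: 4.900×10^8 − 3.726×10^7 = 4.527×10^8 Pa
Additional depth in basalt = 4.527×10^8 Pa / (2990 kg/m³ × 9.8 m/s²) = 15451 m
Total depth = 1760 m + 15451 m = 17211 m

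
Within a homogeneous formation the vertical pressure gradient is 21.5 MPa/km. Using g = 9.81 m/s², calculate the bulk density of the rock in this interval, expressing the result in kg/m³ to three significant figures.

2190 kg/m³

ρ = (dP/dz)/g = 21.5 MPa/km / 9.81 m/s² = 21500 Pa/m / 9.81 m/s² = 2191.6 kg/m³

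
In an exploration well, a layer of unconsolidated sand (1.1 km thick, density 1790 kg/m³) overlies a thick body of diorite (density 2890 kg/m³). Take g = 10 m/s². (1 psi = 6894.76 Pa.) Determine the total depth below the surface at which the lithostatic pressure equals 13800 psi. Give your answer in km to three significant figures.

Pressure at base of upper layers: 1790×10×1100 = 1.969×10^7 Pa = 2856 psi
Remaining pressure to be supplied by diorite: 9.515×10^7 − 1.969×10^7 = 7.546×10^7 Pa
Additional depth in diorite = 7.546×10^7 Pa / (2890 kg/m³ × 10 m/s²) = 2611.0 m
Total depth = 1100 m + 2611.0 m = 3711.0 m
= 3.7110 km

3.71 km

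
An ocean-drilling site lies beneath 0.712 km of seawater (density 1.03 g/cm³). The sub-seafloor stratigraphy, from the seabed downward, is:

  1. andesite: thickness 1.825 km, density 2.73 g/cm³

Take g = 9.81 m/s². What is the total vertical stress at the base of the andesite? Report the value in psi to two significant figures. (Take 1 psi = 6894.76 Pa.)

seawater: 1030 kg/m³ × 9.81 m/s² × 712 m = 7.194×10^6 Pa = 1043 psi
andesite: 2730 kg/m³ × 9.81 m/s² × 1825 m = 4.888×10^7 Pa = 7089 psi
Total = 1043 + 7089 = 8132.3 psi

8100 psi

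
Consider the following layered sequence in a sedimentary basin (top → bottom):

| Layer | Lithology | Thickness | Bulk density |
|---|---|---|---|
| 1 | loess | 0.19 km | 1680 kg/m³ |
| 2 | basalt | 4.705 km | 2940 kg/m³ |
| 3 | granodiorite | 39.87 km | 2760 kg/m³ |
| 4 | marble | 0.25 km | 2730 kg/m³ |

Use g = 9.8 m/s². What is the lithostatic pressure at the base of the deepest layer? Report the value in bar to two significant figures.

loess: 1680 kg/m³ × 9.8 m/s² × 190 m = 3.128×10^6 Pa = 31.28 bar
basalt: 2940 kg/m³ × 9.8 m/s² × 4705 m = 1.356×10^8 Pa = 1356 bar
granodiorite: 2760 kg/m³ × 9.8 m/s² × 39870 m = 1.078×10^9 Pa = 10784 bar
marble: 2730 kg/m³ × 9.8 m/s² × 250 m = 6.689×10^6 Pa = 66.89 bar
Total = 31.28 + 1356 + 10784 + 66.89 = 12238 bar

12000 bar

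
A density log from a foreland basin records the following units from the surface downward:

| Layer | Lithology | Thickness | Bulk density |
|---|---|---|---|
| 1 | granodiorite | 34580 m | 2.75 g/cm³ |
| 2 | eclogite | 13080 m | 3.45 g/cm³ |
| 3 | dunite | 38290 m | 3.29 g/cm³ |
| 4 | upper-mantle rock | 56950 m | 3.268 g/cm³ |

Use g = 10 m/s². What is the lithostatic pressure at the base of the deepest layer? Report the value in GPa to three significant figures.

granodiorite: 2750 kg/m³ × 10 m/s² × 34580 m = 9.509×10^8 Pa = 0.9509 GPa
eclogite: 3450 kg/m³ × 10 m/s² × 13080 m = 4.513×10^8 Pa = 0.4513 GPa
dunite: 3290 kg/m³ × 10 m/s² × 38290 m = 1.260×10^9 Pa = 1.260 GPa
upper-mantle rock: 3268 kg/m³ × 10 m/s² × 56950 m = 1.861×10^9 Pa = 1.861 GPa
Total = 0.9509 + 0.4513 + 1.260 + 1.861 = 4.5231 GPa

4.52 GPa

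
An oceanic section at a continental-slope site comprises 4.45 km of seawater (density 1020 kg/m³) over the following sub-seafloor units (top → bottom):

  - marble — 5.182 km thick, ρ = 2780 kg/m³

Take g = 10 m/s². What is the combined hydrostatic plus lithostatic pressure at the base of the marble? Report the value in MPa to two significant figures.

seawater: 1020 kg/m³ × 10 m/s² × 4450 m = 4.539×10^7 Pa = 45.39 MPa
marble: 2780 kg/m³ × 10 m/s² × 5182 m = 1.441×10^8 Pa = 144.1 MPa
Total = 45.39 + 144.1 = 189.45 MPa

190 MPa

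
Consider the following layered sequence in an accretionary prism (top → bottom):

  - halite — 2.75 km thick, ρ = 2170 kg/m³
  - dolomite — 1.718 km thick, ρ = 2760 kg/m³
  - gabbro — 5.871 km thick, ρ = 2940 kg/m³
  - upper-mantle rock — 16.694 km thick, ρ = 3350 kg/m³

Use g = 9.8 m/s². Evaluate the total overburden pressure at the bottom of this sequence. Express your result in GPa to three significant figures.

0.822 GPa

halite: 2170 kg/m³ × 9.8 m/s² × 2750 m = 5.848×10^7 Pa = 0.05848 GPa
dolomite: 2760 kg/m³ × 9.8 m/s² × 1718 m = 4.647×10^7 Pa = 0.04647 GPa
gabbro: 2940 kg/m³ × 9.8 m/s² × 5871 m = 1.692×10^8 Pa = 0.1692 GPa
upper-mantle rock: 3350 kg/m³ × 9.8 m/s² × 16694 m = 5.481×10^8 Pa = 0.5481 GPa
Total = 0.05848 + 0.04647 + 0.1692 + 0.5481 = 0.82217 GPa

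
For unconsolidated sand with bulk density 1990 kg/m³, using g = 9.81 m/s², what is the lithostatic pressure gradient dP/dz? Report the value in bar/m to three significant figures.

dP/dz = ρg = 1990 kg/m³ × 9.81 m/s² = 19522 Pa/m
= 19522 Pa/m × (1 bar/m / 1.0000×10^5 Pa/m) = 0.19522 bar/m

0.195 bar/m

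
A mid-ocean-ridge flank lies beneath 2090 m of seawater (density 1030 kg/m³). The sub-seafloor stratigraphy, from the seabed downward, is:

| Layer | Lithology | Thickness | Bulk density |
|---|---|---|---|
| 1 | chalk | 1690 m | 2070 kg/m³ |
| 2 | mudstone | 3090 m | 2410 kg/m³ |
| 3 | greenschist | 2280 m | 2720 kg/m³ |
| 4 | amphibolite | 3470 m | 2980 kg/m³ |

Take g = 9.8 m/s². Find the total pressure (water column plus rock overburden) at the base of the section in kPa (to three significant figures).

290000 kPa

seawater: 1030 kg/m³ × 9.8 m/s² × 2090 m = 2.110×10^7 Pa = 21096 kPa
chalk: 2070 kg/m³ × 9.8 m/s² × 1690 m = 3.428×10^7 Pa = 34283 kPa
mudstone: 2410 kg/m³ × 9.8 m/s² × 3090 m = 7.298×10^7 Pa = 72980 kPa
greenschist: 2720 kg/m³ × 9.8 m/s² × 2280 m = 6.078×10^7 Pa = 60776 kPa
amphibolite: 2980 kg/m³ × 9.8 m/s² × 3470 m = 1.013×10^8 Pa = 1.013×10^5 kPa
Total = 21096 + 34283 + 72980 + 60776 + 1.013×10^5 = 2.9047×10^5 kPa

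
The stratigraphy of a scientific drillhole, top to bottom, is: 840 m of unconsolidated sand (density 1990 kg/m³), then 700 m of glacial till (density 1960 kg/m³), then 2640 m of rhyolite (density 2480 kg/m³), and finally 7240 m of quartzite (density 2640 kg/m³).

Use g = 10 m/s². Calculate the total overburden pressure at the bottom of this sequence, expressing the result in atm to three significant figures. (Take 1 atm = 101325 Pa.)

2830 atm

unconsolidated sand: 1990 kg/m³ × 10 m/s² × 840 m = 1.672×10^7 Pa = 165.0 atm
glacial till: 1960 kg/m³ × 10 m/s² × 700 m = 1.372×10^7 Pa = 135.4 atm
rhyolite: 2480 kg/m³ × 10 m/s² × 2640 m = 6.547×10^7 Pa = 646.2 atm
quartzite: 2640 kg/m³ × 10 m/s² × 7240 m = 1.911×10^8 Pa = 1886 atm
Total = 165.0 + 135.4 + 646.2 + 1886 = 2832.9 atm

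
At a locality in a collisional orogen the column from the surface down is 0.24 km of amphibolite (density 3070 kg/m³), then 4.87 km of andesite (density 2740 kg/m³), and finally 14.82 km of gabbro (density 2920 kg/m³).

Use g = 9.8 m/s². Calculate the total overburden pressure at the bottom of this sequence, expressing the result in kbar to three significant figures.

amphibolite: 3070 kg/m³ × 9.8 m/s² × 240 m = 7.221×10^6 Pa = 0.07221 kbar
andesite: 2740 kg/m³ × 9.8 m/s² × 4870 m = 1.308×10^8 Pa = 1.308 kbar
gabbro: 2920 kg/m³ × 9.8 m/s² × 14820 m = 4.241×10^8 Pa = 4.241 kbar
Total = 0.07221 + 1.308 + 4.241 = 5.6208 kbar

5.62 kbar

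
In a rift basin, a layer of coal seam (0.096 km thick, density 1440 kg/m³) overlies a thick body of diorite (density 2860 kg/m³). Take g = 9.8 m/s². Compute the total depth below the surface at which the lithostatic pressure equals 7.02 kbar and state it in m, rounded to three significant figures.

Pressure at base of upper layers: 1440×9.8×96 = 1.355×10^6 Pa = 0.01355 kbar
Remaining pressure to be supplied by diorite: 7.020×10^8 − 1.355×10^6 = 7.006×10^8 Pa
Additional depth in diorite = 7.006×10^8 Pa / (2860 kg/m³ × 9.8 m/s²) = 24998 m
Total depth = 96 m + 24998 m = 25094 m

25100 m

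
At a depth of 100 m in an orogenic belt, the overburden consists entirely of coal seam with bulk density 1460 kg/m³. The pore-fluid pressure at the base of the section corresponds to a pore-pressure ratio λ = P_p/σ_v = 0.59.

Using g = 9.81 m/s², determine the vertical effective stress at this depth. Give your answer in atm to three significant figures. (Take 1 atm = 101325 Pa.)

Overburden (lithostatic) stress σ_v:
coal seam: 1460 kg/m³ × 9.81 m/s² × 100 m = 1.432×10^6 Pa = 1.432 MPa
Pore pressure P_p = λ·σ_v = 0.59 × 1.432 MPa = 0.8450 MPa
Effective stress σ' = σ_v − P_p = 1.432 − 0.8450 = 0.58723 MPa = 5.7955 atm

5.80 atm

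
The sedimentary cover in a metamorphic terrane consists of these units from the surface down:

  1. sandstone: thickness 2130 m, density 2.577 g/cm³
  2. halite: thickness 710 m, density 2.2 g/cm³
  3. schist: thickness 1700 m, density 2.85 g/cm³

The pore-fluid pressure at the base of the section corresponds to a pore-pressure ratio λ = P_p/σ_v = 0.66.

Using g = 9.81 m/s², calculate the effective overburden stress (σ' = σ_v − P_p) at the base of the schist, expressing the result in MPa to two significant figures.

Overburden (lithostatic) stress σ_v:
sandstone: 2577 kg/m³ × 9.81 m/s² × 2130 m = 5.385×10^7 Pa = 53.85 MPa
halite: 2200 kg/m³ × 9.81 m/s² × 710 m = 1.532×10^7 Pa = 15.32 MPa
schist: 2850 kg/m³ × 9.81 m/s² × 1700 m = 4.753×10^7 Pa = 47.53 MPa
Total = 53.85 + 15.32 + 47.53 = 116.70 MPa
Pore pressure P_p = λ·σ_v = 0.66 × 116.7 MPa = 77.02 MPa
Effective stress σ' = σ_v − P_p = 116.7 − 77.02 = 39.678 MPa

40 MPa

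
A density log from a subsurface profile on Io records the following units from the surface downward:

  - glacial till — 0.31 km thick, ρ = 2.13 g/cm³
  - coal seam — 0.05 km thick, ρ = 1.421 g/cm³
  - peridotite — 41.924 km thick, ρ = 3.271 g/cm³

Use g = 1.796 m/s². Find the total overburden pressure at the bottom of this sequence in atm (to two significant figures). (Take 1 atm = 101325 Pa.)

glacial till: 2130 kg/m³ × 1.796 m/s² × 310 m = 1.186×10^6 Pa = 11.70 atm
coal seam: 1421 kg/m³ × 1.796 m/s² × 50 m = 1.276×10^5 Pa = 1.259 atm
peridotite: 3271 kg/m³ × 1.796 m/s² × 41924 m = 2.463×10^8 Pa = 2431 atm
Total = 11.70 + 1.259 + 2431 = 2443.7 atm

2400 atm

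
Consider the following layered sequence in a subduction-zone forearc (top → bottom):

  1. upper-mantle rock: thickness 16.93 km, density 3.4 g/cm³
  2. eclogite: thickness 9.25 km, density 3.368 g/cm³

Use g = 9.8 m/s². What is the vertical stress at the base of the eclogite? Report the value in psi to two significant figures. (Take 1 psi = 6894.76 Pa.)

upper-mantle rock: 3400 kg/m³ × 9.8 m/s² × 16930 m = 5.641×10^8 Pa = 81817 psi
eclogite: 3368 kg/m³ × 9.8 m/s² × 9250 m = 3.053×10^8 Pa = 44281 psi
Total = 81817 + 44281 = 1.2610×10^5 psi

130000 psi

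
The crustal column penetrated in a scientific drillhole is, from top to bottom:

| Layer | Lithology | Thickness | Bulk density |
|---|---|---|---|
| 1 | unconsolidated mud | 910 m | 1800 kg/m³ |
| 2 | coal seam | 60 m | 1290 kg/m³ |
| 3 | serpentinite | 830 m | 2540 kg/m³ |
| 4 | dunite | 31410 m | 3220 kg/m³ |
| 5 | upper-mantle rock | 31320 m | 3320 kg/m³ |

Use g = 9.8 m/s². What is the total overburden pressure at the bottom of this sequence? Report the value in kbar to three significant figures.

unconsolidated mud: 1800 kg/m³ × 9.8 m/s² × 910 m = 1.605×10^7 Pa = 0.1605 kbar
coal seam: 1290 kg/m³ × 9.8 m/s² × 60 m = 7.585×10^5 Pa = 7.585×10^-3 kbar
serpentinite: 2540 kg/m³ × 9.8 m/s² × 830 m = 2.066×10^7 Pa = 0.2066 kbar
dunite: 3220 kg/m³ × 9.8 m/s² × 31410 m = 9.912×10^8 Pa = 9.912 kbar
upper-mantle rock: 3320 kg/m³ × 9.8 m/s² × 31320 m = 1.019×10^9 Pa = 10.19 kbar
Total = 0.1605 + 7.585×10^-3 + 0.2066 + 9.912 + 10.19 = 20.477 kbar

20.5 kbar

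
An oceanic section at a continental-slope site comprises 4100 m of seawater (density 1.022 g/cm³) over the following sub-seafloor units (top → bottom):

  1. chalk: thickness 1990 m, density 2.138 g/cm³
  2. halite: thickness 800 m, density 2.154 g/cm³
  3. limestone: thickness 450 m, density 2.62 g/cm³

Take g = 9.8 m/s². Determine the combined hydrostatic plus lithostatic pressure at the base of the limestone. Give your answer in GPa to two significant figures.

seawater: 1022 kg/m³ × 9.8 m/s² × 4100 m = 4.106×10^7 Pa = 0.04106 GPa
chalk: 2138 kg/m³ × 9.8 m/s² × 1990 m = 4.170×10^7 Pa = 0.04170 GPa
halite: 2154 kg/m³ × 9.8 m/s² × 800 m = 1.689×10^7 Pa = 0.01689 GPa
limestone: 2620 kg/m³ × 9.8 m/s² × 450 m = 1.155×10^7 Pa = 0.01155 GPa
Total = 0.04106 + 0.04170 + 0.01689 + 0.01155 = 0.11120 GPa

0.11 GPa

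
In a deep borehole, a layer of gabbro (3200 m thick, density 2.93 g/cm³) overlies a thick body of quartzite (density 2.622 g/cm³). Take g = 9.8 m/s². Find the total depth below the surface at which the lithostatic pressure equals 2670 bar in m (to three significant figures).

Pressure at base of upper layers: 2930×9.8×3200 = 9.188×10^7 Pa = 918.8 bar
Remaining pressure to be supplied by quartzite: 2.670×10^8 − 9.188×10^7 = 1.751×10^8 Pa
Additional depth in quartzite = 1.751×10^8 Pa / (2622 kg/m³ × 9.8 m/s²) = 6815.0 m
Total depth = 3200 m + 6815.0 m = 10015 m

10000 m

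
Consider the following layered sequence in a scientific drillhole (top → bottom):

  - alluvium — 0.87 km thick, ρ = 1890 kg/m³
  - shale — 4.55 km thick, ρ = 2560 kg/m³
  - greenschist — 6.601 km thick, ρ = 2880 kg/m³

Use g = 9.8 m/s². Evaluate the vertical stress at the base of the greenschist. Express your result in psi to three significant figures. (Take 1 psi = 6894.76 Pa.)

45900 psi

alluvium: 1890 kg/m³ × 9.8 m/s² × 870 m = 1.611×10^7 Pa = 2337 psi
shale: 2560 kg/m³ × 9.8 m/s² × 4550 m = 1.142×10^8 Pa = 16556 psi
greenschist: 2880 kg/m³ × 9.8 m/s² × 6601 m = 1.863×10^8 Pa = 27021 psi
Total = 2337 + 16556 + 27021 = 45915 psi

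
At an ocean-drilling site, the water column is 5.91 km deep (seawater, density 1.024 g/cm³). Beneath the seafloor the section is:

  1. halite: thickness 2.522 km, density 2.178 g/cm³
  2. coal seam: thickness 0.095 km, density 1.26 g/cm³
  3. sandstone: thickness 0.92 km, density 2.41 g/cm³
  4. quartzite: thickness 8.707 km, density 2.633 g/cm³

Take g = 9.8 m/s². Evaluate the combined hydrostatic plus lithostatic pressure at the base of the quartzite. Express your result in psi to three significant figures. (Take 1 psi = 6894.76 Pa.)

seawater: 1024 kg/m³ × 9.8 m/s² × 5910 m = 5.931×10^7 Pa = 8602 psi
halite: 2178 kg/m³ × 9.8 m/s² × 2522 m = 5.383×10^7 Pa = 7807 psi
coal seam: 1260 kg/m³ × 9.8 m/s² × 95 m = 1.173×10^6 Pa = 170.1 psi
sandstone: 2410 kg/m³ × 9.8 m/s² × 920 m = 2.173×10^7 Pa = 3151 psi
quartzite: 2633 kg/m³ × 9.8 m/s² × 8707 m = 2.247×10^8 Pa = 32586 psi
Total = 8602 + 7807 + 170.1 + 3151 + 32586 = 52317 psi

52300 psi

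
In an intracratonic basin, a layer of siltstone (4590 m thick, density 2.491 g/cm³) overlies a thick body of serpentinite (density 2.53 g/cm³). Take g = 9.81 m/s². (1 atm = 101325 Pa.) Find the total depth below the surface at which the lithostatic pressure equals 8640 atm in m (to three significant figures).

35300 m

Pressure at base of upper layers: 2491×9.81×4590 = 1.122×10^8 Pa = 1107 atm
Remaining pressure to be supplied by serpentinite: 8.754×10^8 − 1.122×10^8 = 7.633×10^8 Pa
Additional depth in serpentinite = 7.633×10^8 Pa / (2530 kg/m³ × 9.81 m/s²) = 30754 m
Total depth = 4590 m + 30754 m = 35344 m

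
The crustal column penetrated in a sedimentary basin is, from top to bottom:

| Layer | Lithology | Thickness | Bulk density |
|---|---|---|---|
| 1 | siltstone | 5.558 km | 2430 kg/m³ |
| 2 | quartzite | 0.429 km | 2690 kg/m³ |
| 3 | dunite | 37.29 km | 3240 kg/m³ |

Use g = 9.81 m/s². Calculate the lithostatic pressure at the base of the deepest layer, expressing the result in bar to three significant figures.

siltstone: 2430 kg/m³ × 9.81 m/s² × 5558 m = 1.325×10^8 Pa = 1325 bar
quartzite: 2690 kg/m³ × 9.81 m/s² × 429 m = 1.132×10^7 Pa = 113.2 bar
dunite: 3240 kg/m³ × 9.81 m/s² × 37290 m = 1.185×10^9 Pa = 11852 bar
Total = 1325 + 113.2 + 11852 = 13291 bar

13300 bar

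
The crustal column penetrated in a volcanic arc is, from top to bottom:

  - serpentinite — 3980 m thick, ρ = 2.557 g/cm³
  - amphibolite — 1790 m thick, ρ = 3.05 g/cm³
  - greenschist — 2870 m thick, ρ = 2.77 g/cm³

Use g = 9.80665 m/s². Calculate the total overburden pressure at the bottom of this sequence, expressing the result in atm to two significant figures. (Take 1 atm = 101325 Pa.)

2300 atm

serpentinite: 2557 kg/m³ × 9.80665 m/s² × 3980 m = 9.980×10^7 Pa = 985.0 atm
amphibolite: 3050 kg/m³ × 9.80665 m/s² × 1790 m = 5.354×10^7 Pa = 528.4 atm
greenschist: 2770 kg/m³ × 9.80665 m/s² × 2870 m = 7.796×10^7 Pa = 769.4 atm
Total = 985.0 + 528.4 + 769.4 = 2282.8 atm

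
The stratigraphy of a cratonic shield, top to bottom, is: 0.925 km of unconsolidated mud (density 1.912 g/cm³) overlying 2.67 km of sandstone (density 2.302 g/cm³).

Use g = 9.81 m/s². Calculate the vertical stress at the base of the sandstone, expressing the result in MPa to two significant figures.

78 MPa

unconsolidated mud: 1912 kg/m³ × 9.81 m/s² × 925 m = 1.735×10^7 Pa = 17.35 MPa
sandstone: 2302 kg/m³ × 9.81 m/s² × 2670 m = 6.030×10^7 Pa = 60.30 MPa
Total = 17.35 + 60.30 = 77.646 MPa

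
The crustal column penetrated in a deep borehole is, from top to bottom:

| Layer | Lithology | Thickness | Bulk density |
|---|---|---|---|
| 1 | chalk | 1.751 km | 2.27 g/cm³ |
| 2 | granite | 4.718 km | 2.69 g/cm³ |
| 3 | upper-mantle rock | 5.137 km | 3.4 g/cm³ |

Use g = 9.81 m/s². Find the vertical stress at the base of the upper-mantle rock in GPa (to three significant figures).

0.335 GPa

chalk: 2270 kg/m³ × 9.81 m/s² × 1751 m = 3.899×10^7 Pa = 0.03899 GPa
granite: 2690 kg/m³ × 9.81 m/s² × 4718 m = 1.245×10^8 Pa = 0.1245 GPa
upper-mantle rock: 3400 kg/m³ × 9.81 m/s² × 5137 m = 1.713×10^8 Pa = 0.1713 GPa
Total = 0.03899 + 0.1245 + 0.1713 = 0.33483 GPa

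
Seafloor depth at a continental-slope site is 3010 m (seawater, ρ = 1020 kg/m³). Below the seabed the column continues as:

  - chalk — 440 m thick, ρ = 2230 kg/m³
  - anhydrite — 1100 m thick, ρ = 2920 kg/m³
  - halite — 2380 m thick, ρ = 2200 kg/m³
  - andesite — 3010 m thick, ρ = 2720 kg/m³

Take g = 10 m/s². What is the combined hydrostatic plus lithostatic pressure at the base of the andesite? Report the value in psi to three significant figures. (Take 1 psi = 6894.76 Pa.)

30000 psi

seawater: 1020 kg/m³ × 10 m/s² × 3010 m = 3.070×10^7 Pa = 4453 psi
chalk: 2230 kg/m³ × 10 m/s² × 440 m = 9.812×10^6 Pa = 1423 psi
anhydrite: 2920 kg/m³ × 10 m/s² × 1100 m = 3.212×10^7 Pa = 4659 psi
halite: 2200 kg/m³ × 10 m/s² × 2380 m = 5.236×10^7 Pa = 7594 psi
andesite: 2720 kg/m³ × 10 m/s² × 3010 m = 8.187×10^7 Pa = 11875 psi
Total = 4453 + 1423 + 4659 + 7594 + 11875 = 30003 psi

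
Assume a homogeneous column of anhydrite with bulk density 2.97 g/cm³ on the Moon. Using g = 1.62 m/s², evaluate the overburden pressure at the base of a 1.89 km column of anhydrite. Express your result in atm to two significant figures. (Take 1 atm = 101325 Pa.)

90 atm

anhydrite: 2970 kg/m³ × 1.62 m/s² × 1890 m = 9.094×10^6 Pa = 89.75 atm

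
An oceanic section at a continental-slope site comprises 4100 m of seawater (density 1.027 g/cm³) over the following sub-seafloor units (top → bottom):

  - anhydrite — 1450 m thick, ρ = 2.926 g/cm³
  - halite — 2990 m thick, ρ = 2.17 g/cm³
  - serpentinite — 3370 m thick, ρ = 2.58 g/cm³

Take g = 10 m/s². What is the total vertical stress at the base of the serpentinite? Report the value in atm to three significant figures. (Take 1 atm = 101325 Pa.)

seawater: 1027 kg/m³ × 10 m/s² × 4100 m = 4.211×10^7 Pa = 415.6 atm
anhydrite: 2926 kg/m³ × 10 m/s² × 1450 m = 4.243×10^7 Pa = 418.7 atm
halite: 2170 kg/m³ × 10 m/s² × 2990 m = 6.488×10^7 Pa = 640.3 atm
serpentinite: 2580 kg/m³ × 10 m/s² × 3370 m = 8.695×10^7 Pa = 858.1 atm
Total = 415.6 + 418.7 + 640.3 + 858.1 = 2332.7 atm

2330 atm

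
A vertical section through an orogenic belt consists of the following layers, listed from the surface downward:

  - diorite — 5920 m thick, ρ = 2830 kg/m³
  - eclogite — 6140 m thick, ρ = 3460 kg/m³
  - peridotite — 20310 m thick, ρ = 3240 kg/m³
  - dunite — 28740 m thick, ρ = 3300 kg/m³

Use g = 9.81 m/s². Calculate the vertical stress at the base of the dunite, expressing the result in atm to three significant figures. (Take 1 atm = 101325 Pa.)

diorite: 2830 kg/m³ × 9.81 m/s² × 5920 m = 1.644×10^8 Pa = 1622 atm
eclogite: 3460 kg/m³ × 9.81 m/s² × 6140 m = 2.084×10^8 Pa = 2057 atm
peridotite: 3240 kg/m³ × 9.81 m/s² × 20310 m = 6.455×10^8 Pa = 6371 atm
dunite: 3300 kg/m³ × 9.81 m/s² × 28740 m = 9.304×10^8 Pa = 9182 atm
Total = 1622 + 2057 + 6371 + 9182 = 19232 atm

19200 atm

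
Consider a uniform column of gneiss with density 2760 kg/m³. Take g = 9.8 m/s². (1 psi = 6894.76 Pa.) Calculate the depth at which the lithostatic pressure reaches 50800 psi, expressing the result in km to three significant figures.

h = P/(ρg) = 50800 psi / (2760 kg/m³ × 9.8 m/s²) = 3.503×10^8 Pa / 27048 Pa/m = 12949 m
= 12.949 km

12.9 km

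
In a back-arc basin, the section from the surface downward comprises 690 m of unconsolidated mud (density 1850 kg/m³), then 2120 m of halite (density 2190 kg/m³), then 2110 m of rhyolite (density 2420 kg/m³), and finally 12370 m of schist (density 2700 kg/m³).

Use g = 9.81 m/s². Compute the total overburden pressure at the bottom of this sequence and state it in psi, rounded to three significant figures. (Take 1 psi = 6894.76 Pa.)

unconsolidated mud: 1850 kg/m³ × 9.81 m/s² × 690 m = 1.252×10^7 Pa = 1816 psi
halite: 2190 kg/m³ × 9.81 m/s² × 2120 m = 4.555×10^7 Pa = 6606 psi
rhyolite: 2420 kg/m³ × 9.81 m/s² × 2110 m = 5.009×10^7 Pa = 7265 psi
schist: 2700 kg/m³ × 9.81 m/s² × 12370 m = 3.276×10^8 Pa = 47521 psi
Total = 1816 + 6606 + 7265 + 47521 = 63208 psi

63200 psi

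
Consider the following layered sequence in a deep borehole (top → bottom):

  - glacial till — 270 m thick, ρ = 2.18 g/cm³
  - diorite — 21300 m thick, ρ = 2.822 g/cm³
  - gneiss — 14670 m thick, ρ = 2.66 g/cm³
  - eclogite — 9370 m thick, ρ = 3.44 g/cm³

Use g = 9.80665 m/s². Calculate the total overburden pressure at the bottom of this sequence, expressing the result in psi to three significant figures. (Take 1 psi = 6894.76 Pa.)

188000 psi

glacial till: 2180 kg/m³ × 9.80665 m/s² × 270 m = 5.772×10^6 Pa = 837.2 psi
diorite: 2822 kg/m³ × 9.80665 m/s² × 21300 m = 5.895×10^8 Pa = 85495 psi
gneiss: 2660 kg/m³ × 9.80665 m/s² × 14670 m = 3.827×10^8 Pa = 55503 psi
eclogite: 3440 kg/m³ × 9.80665 m/s² × 9370 m = 3.161×10^8 Pa = 45846 psi
Total = 837.2 + 85495 + 55503 + 45846 = 1.8768×10^5 psi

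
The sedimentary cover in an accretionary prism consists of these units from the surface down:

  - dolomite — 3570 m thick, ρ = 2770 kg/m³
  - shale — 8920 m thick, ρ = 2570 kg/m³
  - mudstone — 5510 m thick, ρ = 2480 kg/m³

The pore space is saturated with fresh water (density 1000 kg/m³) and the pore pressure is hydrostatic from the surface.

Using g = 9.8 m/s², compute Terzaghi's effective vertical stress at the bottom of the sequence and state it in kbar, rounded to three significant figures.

2.79 kbar

Overburden (lithostatic) stress σ_v:
dolomite: 2770 kg/m³ × 9.8 m/s² × 3570 m = 9.691×10^7 Pa = 96.91 MPa
shale: 2570 kg/m³ × 9.8 m/s² × 8920 m = 2.247×10^8 Pa = 224.7 MPa
mudstone: 2480 kg/m³ × 9.8 m/s² × 5510 m = 1.339×10^8 Pa = 133.9 MPa
Total = 96.91 + 224.7 + 133.9 = 455.49 MPa
Pore pressure P_p = 1000 kg/m³ × 9.8 m/s² × 18000 m = 1.764×10^8 Pa = 176.4 MPa
Effective stress σ' = σ_v − P_p = 455.5 − 176.4 = 279.09 MPa = 2.7909 kbar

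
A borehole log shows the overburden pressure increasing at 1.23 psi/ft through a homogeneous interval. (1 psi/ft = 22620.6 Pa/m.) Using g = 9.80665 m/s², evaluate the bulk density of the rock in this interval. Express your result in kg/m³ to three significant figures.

ρ = (dP/dz)/g = 1.23 psi/ft / 9.80665 m/s² = 27823 Pa/m / 9.80665 m/s² = 2837.2 kg/m³

2840 kg/m³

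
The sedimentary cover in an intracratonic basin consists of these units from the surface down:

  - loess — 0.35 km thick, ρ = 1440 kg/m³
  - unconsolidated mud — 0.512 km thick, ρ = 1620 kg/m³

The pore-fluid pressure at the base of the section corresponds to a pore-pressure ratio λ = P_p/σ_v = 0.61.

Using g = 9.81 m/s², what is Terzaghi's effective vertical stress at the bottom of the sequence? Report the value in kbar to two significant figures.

Overburden (lithostatic) stress σ_v:
loess: 1440 kg/m³ × 9.81 m/s² × 350 m = 4.944×10^6 Pa = 4.944 MPa
unconsolidated mud: 1620 kg/m³ × 9.81 m/s² × 512 m = 8.137×10^6 Pa = 8.137 MPa
Total = 4.944 + 8.137 = 13.081 MPa
Pore pressure P_p = λ·σ_v = 0.61 × 13.08 MPa = 7.979 MPa
Effective stress σ' = σ_v − P_p = 13.08 − 7.979 = 5.1016 MPa = 0.051016 kbar

0.051 kbar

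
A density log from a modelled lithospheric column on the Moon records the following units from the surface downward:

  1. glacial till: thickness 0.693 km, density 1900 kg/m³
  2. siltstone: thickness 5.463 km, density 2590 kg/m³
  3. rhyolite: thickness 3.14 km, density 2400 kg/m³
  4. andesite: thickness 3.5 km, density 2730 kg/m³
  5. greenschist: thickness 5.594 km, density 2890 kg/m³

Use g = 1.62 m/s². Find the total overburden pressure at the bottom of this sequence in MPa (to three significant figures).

78.9 MPa

glacial till: 1900 kg/m³ × 1.62 m/s² × 693 m = 2.133×10^6 Pa = 2.133 MPa
siltstone: 2590 kg/m³ × 1.62 m/s² × 5463 m = 2.292×10^7 Pa = 22.92 MPa
rhyolite: 2400 kg/m³ × 1.62 m/s² × 3140 m = 1.221×10^7 Pa = 12.21 MPa
andesite: 2730 kg/m³ × 1.62 m/s² × 3500 m = 1.548×10^7 Pa = 15.48 MPa
greenschist: 2890 kg/m³ × 1.62 m/s² × 5594 m = 2.619×10^7 Pa = 26.19 MPa
Total = 2.133 + 22.92 + 12.21 + 15.48 + 26.19 = 78.932 MPa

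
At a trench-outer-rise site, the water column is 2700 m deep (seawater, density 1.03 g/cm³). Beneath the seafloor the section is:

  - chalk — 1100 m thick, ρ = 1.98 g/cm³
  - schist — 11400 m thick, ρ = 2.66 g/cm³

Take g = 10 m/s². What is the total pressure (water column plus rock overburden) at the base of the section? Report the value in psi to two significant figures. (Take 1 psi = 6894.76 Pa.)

seawater: 1030 kg/m³ × 10 m/s² × 2700 m = 2.781×10^7 Pa = 4033 psi
chalk: 1980 kg/m³ × 10 m/s² × 1100 m = 2.178×10^7 Pa = 3159 psi
schist: 2660 kg/m³ × 10 m/s² × 11400 m = 3.032×10^8 Pa = 43981 psi
Total = 4033 + 3159 + 43981 = 51174 psi

51000 psi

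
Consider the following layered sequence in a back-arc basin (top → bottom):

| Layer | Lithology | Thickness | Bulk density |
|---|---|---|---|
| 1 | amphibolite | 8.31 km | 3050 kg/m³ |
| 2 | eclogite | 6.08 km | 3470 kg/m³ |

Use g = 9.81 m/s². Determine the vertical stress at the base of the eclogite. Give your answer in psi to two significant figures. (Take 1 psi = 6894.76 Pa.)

66000 psi

amphibolite: 3050 kg/m³ × 9.81 m/s² × 8310 m = 2.486×10^8 Pa = 36062 psi
eclogite: 3470 kg/m³ × 9.81 m/s² × 6080 m = 2.070×10^8 Pa = 30018 psi
Total = 36062 + 30018 = 66080 psi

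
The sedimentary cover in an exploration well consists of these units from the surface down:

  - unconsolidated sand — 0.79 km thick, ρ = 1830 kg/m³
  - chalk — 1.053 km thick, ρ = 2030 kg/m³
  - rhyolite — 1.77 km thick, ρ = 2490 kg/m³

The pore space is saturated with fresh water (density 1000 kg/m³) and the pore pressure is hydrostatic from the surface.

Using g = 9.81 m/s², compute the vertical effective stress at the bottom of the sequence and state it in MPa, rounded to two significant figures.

43 MPa

Overburden (lithostatic) stress σ_v:
unconsolidated sand: 1830 kg/m³ × 9.81 m/s² × 790 m = 1.418×10^7 Pa = 14.18 MPa
chalk: 2030 kg/m³ × 9.81 m/s² × 1053 m = 2.097×10^7 Pa = 20.97 MPa
rhyolite: 2490 kg/m³ × 9.81 m/s² × 1770 m = 4.324×10^7 Pa = 43.24 MPa
Total = 14.18 + 20.97 + 43.24 = 78.388 MPa
Pore pressure P_p = 1000 kg/m³ × 9.81 m/s² × 3613 m = 3.544×10^7 Pa = 35.44 MPa
Effective stress σ' = σ_v − P_p = 78.39 − 35.44 = 42.944 MPa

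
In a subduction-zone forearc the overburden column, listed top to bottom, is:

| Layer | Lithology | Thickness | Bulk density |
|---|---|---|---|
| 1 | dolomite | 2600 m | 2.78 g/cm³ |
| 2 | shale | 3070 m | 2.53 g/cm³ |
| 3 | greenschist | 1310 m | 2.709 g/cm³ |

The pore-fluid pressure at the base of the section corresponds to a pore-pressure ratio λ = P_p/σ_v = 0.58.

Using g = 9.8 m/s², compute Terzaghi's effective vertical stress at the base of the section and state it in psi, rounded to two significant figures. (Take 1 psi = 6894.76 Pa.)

Overburden (lithostatic) stress σ_v:
dolomite: 2780 kg/m³ × 9.8 m/s² × 2600 m = 7.083×10^7 Pa = 70.83 MPa
shale: 2530 kg/m³ × 9.8 m/s² × 3070 m = 7.612×10^7 Pa = 76.12 MPa
greenschist: 2709 kg/m³ × 9.8 m/s² × 1310 m = 3.478×10^7 Pa = 34.78 MPa
Total = 70.83 + 76.12 + 34.78 = 181.73 MPa
Pore pressure P_p = λ·σ_v = 0.58 × 181.7 MPa = 105.4 MPa
Effective stress σ' = σ_v − P_p = 181.7 − 105.4 = 76.327 MPa = 11070 psi

11000 psi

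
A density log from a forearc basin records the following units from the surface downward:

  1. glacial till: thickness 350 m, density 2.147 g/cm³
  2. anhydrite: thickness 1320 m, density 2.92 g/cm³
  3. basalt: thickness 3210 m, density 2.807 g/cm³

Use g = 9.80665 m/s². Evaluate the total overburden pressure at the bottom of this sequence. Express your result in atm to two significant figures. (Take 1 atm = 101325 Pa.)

glacial till: 2147 kg/m³ × 9.80665 m/s² × 350 m = 7.369×10^6 Pa = 72.73 atm
anhydrite: 2920 kg/m³ × 9.80665 m/s² × 1320 m = 3.780×10^7 Pa = 373.0 atm
basalt: 2807 kg/m³ × 9.80665 m/s² × 3210 m = 8.836×10^7 Pa = 872.1 atm
Total = 72.73 + 373.0 + 872.1 = 1317.8 atm

1300 atm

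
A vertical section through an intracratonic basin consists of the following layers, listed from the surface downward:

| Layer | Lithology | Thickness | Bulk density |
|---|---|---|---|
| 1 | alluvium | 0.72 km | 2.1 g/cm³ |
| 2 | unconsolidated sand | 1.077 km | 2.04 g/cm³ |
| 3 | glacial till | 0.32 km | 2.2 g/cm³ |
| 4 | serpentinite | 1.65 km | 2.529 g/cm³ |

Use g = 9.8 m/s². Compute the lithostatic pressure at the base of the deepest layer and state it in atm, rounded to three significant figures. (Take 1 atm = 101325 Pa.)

830 atm

alluvium: 2100 kg/m³ × 9.8 m/s² × 720 m = 1.482×10^7 Pa = 146.2 atm
unconsolidated sand: 2040 kg/m³ × 9.8 m/s² × 1077 m = 2.153×10^7 Pa = 212.5 atm
glacial till: 2200 kg/m³ × 9.8 m/s² × 320 m = 6.899×10^6 Pa = 68.09 atm
serpentinite: 2529 kg/m³ × 9.8 m/s² × 1650 m = 4.089×10^7 Pa = 403.6 atm
Total = 146.2 + 212.5 + 68.09 + 403.6 = 830.42 atm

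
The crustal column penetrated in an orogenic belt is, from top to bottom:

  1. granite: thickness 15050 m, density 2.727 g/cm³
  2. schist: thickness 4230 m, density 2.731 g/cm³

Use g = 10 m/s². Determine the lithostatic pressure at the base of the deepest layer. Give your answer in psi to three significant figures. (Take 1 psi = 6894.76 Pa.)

granite: 2727 kg/m³ × 10 m/s² × 15050 m = 4.104×10^8 Pa = 59525 psi
schist: 2731 kg/m³ × 10 m/s² × 4230 m = 1.155×10^8 Pa = 16755 psi
Total = 59525 + 16755 = 76280 psi

76300 psi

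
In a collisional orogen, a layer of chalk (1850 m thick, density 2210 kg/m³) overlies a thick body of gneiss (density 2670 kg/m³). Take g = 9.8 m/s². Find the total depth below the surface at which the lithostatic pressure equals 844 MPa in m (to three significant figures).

32600 m

Pressure at base of upper layers: 2210×9.8×1850 = 4.007×10^7 Pa = 40.07 MPa
Remaining pressure to be supplied by gneiss: 8.440×10^8 − 4.007×10^7 = 8.039×10^8 Pa
Additional depth in gneiss = 8.039×10^8 Pa / (2670 kg/m³ × 9.8 m/s²) = 30724 m
Total depth = 1850 m + 30724 m = 32574 m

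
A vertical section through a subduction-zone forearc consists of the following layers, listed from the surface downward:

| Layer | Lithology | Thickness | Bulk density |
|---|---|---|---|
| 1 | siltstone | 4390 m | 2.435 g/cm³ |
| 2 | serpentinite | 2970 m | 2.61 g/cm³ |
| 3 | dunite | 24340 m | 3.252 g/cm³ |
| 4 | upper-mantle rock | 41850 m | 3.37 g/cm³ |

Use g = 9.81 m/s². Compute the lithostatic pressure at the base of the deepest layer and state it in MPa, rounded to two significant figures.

siltstone: 2435 kg/m³ × 9.81 m/s² × 4390 m = 1.049×10^8 Pa = 104.9 MPa
serpentinite: 2610 kg/m³ × 9.81 m/s² × 2970 m = 7.604×10^7 Pa = 76.04 MPa
dunite: 3252 kg/m³ × 9.81 m/s² × 24340 m = 7.765×10^8 Pa = 776.5 MPa
upper-mantle rock: 3370 kg/m³ × 9.81 m/s² × 41850 m = 1.384×10^9 Pa = 1384 MPa
Total = 104.9 + 76.04 + 776.5 + 1384 = 2341.0 MPa

2300 MPa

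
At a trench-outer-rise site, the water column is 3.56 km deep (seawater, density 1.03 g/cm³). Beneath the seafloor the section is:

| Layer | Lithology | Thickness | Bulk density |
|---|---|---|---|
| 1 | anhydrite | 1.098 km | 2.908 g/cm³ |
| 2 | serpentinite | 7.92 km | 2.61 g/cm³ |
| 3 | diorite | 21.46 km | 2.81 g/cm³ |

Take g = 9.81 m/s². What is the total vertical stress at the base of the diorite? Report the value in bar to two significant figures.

seawater: 1030 kg/m³ × 9.81 m/s² × 3560 m = 3.597×10^7 Pa = 359.7 bar
anhydrite: 2908 kg/m³ × 9.81 m/s² × 1098 m = 3.132×10^7 Pa = 313.2 bar
serpentinite: 2610 kg/m³ × 9.81 m/s² × 7920 m = 2.028×10^8 Pa = 2028 bar
diorite: 2810 kg/m³ × 9.81 m/s² × 21460 m = 5.916×10^8 Pa = 5916 bar
Total = 359.7 + 313.2 + 2028 + 5916 = 8616.5 bar

8600 bar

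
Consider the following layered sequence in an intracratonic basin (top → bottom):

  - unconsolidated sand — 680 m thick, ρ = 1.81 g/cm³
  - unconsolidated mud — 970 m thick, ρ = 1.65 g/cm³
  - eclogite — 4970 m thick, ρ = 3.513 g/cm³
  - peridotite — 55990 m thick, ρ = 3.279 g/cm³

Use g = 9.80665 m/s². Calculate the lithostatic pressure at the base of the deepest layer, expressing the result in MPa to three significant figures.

2000 MPa

unconsolidated sand: 1810 kg/m³ × 9.80665 m/s² × 680 m = 1.207×10^7 Pa = 12.07 MPa
unconsolidated mud: 1650 kg/m³ × 9.80665 m/s² × 970 m = 1.570×10^7 Pa = 15.70 MPa
eclogite: 3513 kg/m³ × 9.80665 m/s² × 4970 m = 1.712×10^8 Pa = 171.2 MPa
peridotite: 3279 kg/m³ × 9.80665 m/s² × 55990 m = 1.800×10^9 Pa = 1800 MPa
Total = 12.07 + 15.70 + 171.2 + 1800 = 1999.4 MPa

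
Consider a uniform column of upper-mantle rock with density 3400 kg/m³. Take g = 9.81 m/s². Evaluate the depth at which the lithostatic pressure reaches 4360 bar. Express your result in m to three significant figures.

13100 m

h = P/(ρg) = 4360 bar / (3400 kg/m³ × 9.81 m/s²) = 4.360×10^8 Pa / 33354 Pa/m = 13072 m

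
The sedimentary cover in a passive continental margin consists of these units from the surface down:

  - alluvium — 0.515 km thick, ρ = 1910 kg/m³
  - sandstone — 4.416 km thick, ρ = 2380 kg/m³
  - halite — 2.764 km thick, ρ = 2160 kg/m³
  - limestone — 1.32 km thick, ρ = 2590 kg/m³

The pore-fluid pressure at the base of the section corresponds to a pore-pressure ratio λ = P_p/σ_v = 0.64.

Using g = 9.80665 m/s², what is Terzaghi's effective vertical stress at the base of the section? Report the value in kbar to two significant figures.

Overburden (lithostatic) stress σ_v:
alluvium: 1910 kg/m³ × 9.80665 m/s² × 515 m = 9.646×10^6 Pa = 9.646 MPa
sandstone: 2380 kg/m³ × 9.80665 m/s² × 4416 m = 1.031×10^8 Pa = 103.1 MPa
halite: 2160 kg/m³ × 9.80665 m/s² × 2764 m = 5.855×10^7 Pa = 58.55 MPa
limestone: 2590 kg/m³ × 9.80665 m/s² × 1320 m = 3.353×10^7 Pa = 33.53 MPa
Total = 9.646 + 103.1 + 58.55 + 33.53 = 204.79 MPa
Pore pressure P_p = λ·σ_v = 0.64 × 204.8 MPa = 131.1 MPa
Effective stress σ' = σ_v − P_p = 204.8 − 131.1 = 73.724 MPa = 0.73724 kbar

0.74 kbar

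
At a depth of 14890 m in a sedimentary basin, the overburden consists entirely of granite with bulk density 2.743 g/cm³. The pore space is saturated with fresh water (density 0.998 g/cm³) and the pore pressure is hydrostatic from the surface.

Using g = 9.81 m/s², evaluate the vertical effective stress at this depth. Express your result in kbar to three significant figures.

Overburden (lithostatic) stress σ_v:
granite: 2743 kg/m³ × 9.81 m/s² × 14890 m = 4.007×10^8 Pa = 400.7 MPa
Pore pressure P_p = 998 kg/m³ × 9.81 m/s² × 14890 m = 1.458×10^8 Pa = 145.8 MPa
Effective stress σ' = σ_v − P_p = 400.7 − 145.8 = 254.89 MPa = 2.5489 kbar

2.55 kbar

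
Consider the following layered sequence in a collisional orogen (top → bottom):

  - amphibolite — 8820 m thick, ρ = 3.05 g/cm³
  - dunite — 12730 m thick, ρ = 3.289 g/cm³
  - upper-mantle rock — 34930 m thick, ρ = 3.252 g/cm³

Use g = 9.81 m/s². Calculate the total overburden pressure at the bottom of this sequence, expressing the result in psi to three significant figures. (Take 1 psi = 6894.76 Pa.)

259000 psi

amphibolite: 3050 kg/m³ × 9.81 m/s² × 8820 m = 2.639×10^8 Pa = 38275 psi
dunite: 3289 kg/m³ × 9.81 m/s² × 12730 m = 4.107×10^8 Pa = 59572 psi
upper-mantle rock: 3252 kg/m³ × 9.81 m/s² × 34930 m = 1.114×10^9 Pa = 1.616×10^5 psi
Total = 38275 + 59572 + 1.616×10^5 = 2.5947×10^5 psi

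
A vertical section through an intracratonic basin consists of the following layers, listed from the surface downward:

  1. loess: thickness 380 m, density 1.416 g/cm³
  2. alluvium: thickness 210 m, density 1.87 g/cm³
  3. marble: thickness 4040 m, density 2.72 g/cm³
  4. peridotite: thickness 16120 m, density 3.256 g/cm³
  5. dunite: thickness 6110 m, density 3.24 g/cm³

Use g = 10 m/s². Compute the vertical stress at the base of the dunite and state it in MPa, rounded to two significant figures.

840 MPa

loess: 1416 kg/m³ × 10 m/s² × 380 m = 5.381×10^6 Pa = 5.381 MPa
alluvium: 1870 kg/m³ × 10 m/s² × 210 m = 3.927×10^6 Pa = 3.927 MPa
marble: 2720 kg/m³ × 10 m/s² × 4040 m = 1.099×10^8 Pa = 109.9 MPa
peridotite: 3256 kg/m³ × 10 m/s² × 16120 m = 5.249×10^8 Pa = 524.9 MPa
dunite: 3240 kg/m³ × 10 m/s² × 6110 m = 1.980×10^8 Pa = 198.0 MPa
Total = 5.381 + 3.927 + 109.9 + 524.9 + 198.0 = 842.03 MPa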